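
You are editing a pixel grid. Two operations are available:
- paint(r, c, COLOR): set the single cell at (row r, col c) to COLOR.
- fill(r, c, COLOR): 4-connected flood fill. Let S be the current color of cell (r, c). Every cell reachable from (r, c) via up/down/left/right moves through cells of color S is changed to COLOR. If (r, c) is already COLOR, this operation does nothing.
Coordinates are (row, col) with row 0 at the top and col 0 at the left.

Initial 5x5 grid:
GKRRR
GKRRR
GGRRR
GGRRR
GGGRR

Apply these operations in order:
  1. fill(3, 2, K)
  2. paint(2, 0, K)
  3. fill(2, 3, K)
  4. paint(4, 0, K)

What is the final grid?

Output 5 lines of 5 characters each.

After op 1 fill(3,2,K) [14 cells changed]:
GKKKK
GKKKK
GGKKK
GGKKK
GGGKK
After op 2 paint(2,0,K):
GKKKK
GKKKK
KGKKK
GGKKK
GGGKK
After op 3 fill(2,3,K) [0 cells changed]:
GKKKK
GKKKK
KGKKK
GGKKK
GGGKK
After op 4 paint(4,0,K):
GKKKK
GKKKK
KGKKK
GGKKK
KGGKK

Answer: GKKKK
GKKKK
KGKKK
GGKKK
KGGKK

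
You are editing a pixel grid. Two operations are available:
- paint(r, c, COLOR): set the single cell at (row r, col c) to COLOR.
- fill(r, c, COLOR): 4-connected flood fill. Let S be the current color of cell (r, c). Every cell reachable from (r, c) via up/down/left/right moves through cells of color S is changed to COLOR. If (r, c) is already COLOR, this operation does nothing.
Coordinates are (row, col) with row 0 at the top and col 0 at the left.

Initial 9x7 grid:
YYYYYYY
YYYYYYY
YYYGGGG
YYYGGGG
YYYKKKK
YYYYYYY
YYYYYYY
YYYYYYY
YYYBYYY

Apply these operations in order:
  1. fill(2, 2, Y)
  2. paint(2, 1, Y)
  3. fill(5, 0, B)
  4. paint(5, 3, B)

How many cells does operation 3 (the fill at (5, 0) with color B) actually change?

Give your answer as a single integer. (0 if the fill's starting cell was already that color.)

Answer: 50

Derivation:
After op 1 fill(2,2,Y) [0 cells changed]:
YYYYYYY
YYYYYYY
YYYGGGG
YYYGGGG
YYYKKKK
YYYYYYY
YYYYYYY
YYYYYYY
YYYBYYY
After op 2 paint(2,1,Y):
YYYYYYY
YYYYYYY
YYYGGGG
YYYGGGG
YYYKKKK
YYYYYYY
YYYYYYY
YYYYYYY
YYYBYYY
After op 3 fill(5,0,B) [50 cells changed]:
BBBBBBB
BBBBBBB
BBBGGGG
BBBGGGG
BBBKKKK
BBBBBBB
BBBBBBB
BBBBBBB
BBBBBBB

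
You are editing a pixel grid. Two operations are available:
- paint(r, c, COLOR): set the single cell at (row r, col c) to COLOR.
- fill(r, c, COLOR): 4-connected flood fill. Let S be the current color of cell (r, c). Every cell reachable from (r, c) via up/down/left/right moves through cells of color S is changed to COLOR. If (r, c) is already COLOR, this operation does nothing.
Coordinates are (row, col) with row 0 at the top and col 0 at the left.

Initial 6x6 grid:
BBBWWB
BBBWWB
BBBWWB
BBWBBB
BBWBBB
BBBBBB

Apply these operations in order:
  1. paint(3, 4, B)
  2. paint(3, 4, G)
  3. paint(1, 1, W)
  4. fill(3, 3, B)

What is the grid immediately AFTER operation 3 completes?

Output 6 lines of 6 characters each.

After op 1 paint(3,4,B):
BBBWWB
BBBWWB
BBBWWB
BBWBBB
BBWBBB
BBBBBB
After op 2 paint(3,4,G):
BBBWWB
BBBWWB
BBBWWB
BBWBGB
BBWBBB
BBBBBB
After op 3 paint(1,1,W):
BBBWWB
BWBWWB
BBBWWB
BBWBGB
BBWBBB
BBBBBB

Answer: BBBWWB
BWBWWB
BBBWWB
BBWBGB
BBWBBB
BBBBBB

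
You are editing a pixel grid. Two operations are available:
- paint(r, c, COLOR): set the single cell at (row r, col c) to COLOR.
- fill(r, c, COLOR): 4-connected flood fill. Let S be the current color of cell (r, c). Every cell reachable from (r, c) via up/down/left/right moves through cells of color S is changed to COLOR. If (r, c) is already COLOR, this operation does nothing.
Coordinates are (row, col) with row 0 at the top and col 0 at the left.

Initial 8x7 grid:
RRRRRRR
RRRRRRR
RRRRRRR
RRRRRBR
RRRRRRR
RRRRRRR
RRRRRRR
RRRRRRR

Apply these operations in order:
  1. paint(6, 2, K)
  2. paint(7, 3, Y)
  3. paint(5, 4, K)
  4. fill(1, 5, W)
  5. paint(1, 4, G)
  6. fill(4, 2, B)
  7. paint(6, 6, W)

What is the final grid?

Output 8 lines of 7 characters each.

Answer: BBBBBBB
BBBBGBB
BBBBBBB
BBBBBBB
BBBBBBB
BBBBKBB
BBKBBBW
BBBYBBB

Derivation:
After op 1 paint(6,2,K):
RRRRRRR
RRRRRRR
RRRRRRR
RRRRRBR
RRRRRRR
RRRRRRR
RRKRRRR
RRRRRRR
After op 2 paint(7,3,Y):
RRRRRRR
RRRRRRR
RRRRRRR
RRRRRBR
RRRRRRR
RRRRRRR
RRKRRRR
RRRYRRR
After op 3 paint(5,4,K):
RRRRRRR
RRRRRRR
RRRRRRR
RRRRRBR
RRRRRRR
RRRRKRR
RRKRRRR
RRRYRRR
After op 4 fill(1,5,W) [52 cells changed]:
WWWWWWW
WWWWWWW
WWWWWWW
WWWWWBW
WWWWWWW
WWWWKWW
WWKWWWW
WWWYWWW
After op 5 paint(1,4,G):
WWWWWWW
WWWWGWW
WWWWWWW
WWWWWBW
WWWWWWW
WWWWKWW
WWKWWWW
WWWYWWW
After op 6 fill(4,2,B) [51 cells changed]:
BBBBBBB
BBBBGBB
BBBBBBB
BBBBBBB
BBBBBBB
BBBBKBB
BBKBBBB
BBBYBBB
After op 7 paint(6,6,W):
BBBBBBB
BBBBGBB
BBBBBBB
BBBBBBB
BBBBBBB
BBBBKBB
BBKBBBW
BBBYBBB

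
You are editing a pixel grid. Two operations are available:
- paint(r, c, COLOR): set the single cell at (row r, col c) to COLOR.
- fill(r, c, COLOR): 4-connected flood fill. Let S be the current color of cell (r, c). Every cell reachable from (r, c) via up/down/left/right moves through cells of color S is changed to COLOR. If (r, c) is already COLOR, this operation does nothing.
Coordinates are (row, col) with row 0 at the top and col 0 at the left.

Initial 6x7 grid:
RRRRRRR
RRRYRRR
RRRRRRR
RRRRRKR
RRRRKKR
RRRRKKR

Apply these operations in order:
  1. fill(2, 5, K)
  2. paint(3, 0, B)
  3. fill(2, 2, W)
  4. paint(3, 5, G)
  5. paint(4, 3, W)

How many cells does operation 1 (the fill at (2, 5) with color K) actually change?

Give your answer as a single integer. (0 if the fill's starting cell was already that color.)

Answer: 36

Derivation:
After op 1 fill(2,5,K) [36 cells changed]:
KKKKKKK
KKKYKKK
KKKKKKK
KKKKKKK
KKKKKKK
KKKKKKK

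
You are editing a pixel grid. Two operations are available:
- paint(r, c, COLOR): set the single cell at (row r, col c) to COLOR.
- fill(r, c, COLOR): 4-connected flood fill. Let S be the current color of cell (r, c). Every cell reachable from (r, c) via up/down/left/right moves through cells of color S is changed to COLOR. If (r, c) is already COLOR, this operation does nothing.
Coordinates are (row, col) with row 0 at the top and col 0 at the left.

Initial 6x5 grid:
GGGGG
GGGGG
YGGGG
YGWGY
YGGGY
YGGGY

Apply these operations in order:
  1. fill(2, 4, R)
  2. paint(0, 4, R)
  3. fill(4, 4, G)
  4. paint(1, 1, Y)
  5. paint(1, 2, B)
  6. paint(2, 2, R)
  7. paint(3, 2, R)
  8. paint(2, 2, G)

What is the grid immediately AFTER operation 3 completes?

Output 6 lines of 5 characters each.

Answer: RRRRR
RRRRR
YRRRR
YRWRG
YRRRG
YRRRG

Derivation:
After op 1 fill(2,4,R) [22 cells changed]:
RRRRR
RRRRR
YRRRR
YRWRY
YRRRY
YRRRY
After op 2 paint(0,4,R):
RRRRR
RRRRR
YRRRR
YRWRY
YRRRY
YRRRY
After op 3 fill(4,4,G) [3 cells changed]:
RRRRR
RRRRR
YRRRR
YRWRG
YRRRG
YRRRG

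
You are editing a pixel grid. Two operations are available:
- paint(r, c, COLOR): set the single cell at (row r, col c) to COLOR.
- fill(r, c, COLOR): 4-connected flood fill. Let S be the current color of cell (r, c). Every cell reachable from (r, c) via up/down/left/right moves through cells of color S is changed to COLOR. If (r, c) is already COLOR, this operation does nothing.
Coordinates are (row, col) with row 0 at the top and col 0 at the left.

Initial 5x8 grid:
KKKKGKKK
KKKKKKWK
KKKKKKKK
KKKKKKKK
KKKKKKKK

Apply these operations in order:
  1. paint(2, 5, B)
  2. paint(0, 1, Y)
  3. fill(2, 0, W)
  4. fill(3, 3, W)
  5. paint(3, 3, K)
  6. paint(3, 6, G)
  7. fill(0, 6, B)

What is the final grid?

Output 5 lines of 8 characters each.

After op 1 paint(2,5,B):
KKKKGKKK
KKKKKKWK
KKKKKBKK
KKKKKKKK
KKKKKKKK
After op 2 paint(0,1,Y):
KYKKGKKK
KKKKKKWK
KKKKKBKK
KKKKKKKK
KKKKKKKK
After op 3 fill(2,0,W) [36 cells changed]:
WYWWGWWW
WWWWWWWW
WWWWWBWW
WWWWWWWW
WWWWWWWW
After op 4 fill(3,3,W) [0 cells changed]:
WYWWGWWW
WWWWWWWW
WWWWWBWW
WWWWWWWW
WWWWWWWW
After op 5 paint(3,3,K):
WYWWGWWW
WWWWWWWW
WWWWWBWW
WWWKWWWW
WWWWWWWW
After op 6 paint(3,6,G):
WYWWGWWW
WWWWWWWW
WWWWWBWW
WWWKWWGW
WWWWWWWW
After op 7 fill(0,6,B) [35 cells changed]:
BYBBGBBB
BBBBBBBB
BBBBBBBB
BBBKBBGB
BBBBBBBB

Answer: BYBBGBBB
BBBBBBBB
BBBBBBBB
BBBKBBGB
BBBBBBBB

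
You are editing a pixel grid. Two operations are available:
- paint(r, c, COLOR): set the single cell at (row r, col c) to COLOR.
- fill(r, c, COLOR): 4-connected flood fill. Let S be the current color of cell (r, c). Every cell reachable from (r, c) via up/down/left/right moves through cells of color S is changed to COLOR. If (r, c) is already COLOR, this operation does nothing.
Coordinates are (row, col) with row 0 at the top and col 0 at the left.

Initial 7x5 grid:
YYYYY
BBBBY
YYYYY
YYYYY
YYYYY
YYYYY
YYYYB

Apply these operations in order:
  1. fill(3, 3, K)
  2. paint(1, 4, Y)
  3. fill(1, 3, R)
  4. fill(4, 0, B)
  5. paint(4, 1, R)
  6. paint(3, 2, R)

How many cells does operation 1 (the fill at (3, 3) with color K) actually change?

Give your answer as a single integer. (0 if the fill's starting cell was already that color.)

Answer: 30

Derivation:
After op 1 fill(3,3,K) [30 cells changed]:
KKKKK
BBBBK
KKKKK
KKKKK
KKKKK
KKKKK
KKKKB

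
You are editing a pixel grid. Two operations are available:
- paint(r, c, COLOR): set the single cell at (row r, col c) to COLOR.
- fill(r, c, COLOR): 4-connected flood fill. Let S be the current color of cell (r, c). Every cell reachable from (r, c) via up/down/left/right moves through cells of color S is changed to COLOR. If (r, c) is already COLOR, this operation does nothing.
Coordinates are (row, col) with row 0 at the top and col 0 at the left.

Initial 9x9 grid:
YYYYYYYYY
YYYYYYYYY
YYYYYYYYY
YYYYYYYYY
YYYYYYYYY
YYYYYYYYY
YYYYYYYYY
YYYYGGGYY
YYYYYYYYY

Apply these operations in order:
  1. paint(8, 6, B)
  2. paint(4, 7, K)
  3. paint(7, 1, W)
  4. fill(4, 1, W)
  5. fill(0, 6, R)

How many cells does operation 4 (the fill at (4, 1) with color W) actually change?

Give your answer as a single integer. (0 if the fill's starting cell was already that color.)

Answer: 75

Derivation:
After op 1 paint(8,6,B):
YYYYYYYYY
YYYYYYYYY
YYYYYYYYY
YYYYYYYYY
YYYYYYYYY
YYYYYYYYY
YYYYYYYYY
YYYYGGGYY
YYYYYYBYY
After op 2 paint(4,7,K):
YYYYYYYYY
YYYYYYYYY
YYYYYYYYY
YYYYYYYYY
YYYYYYYKY
YYYYYYYYY
YYYYYYYYY
YYYYGGGYY
YYYYYYBYY
After op 3 paint(7,1,W):
YYYYYYYYY
YYYYYYYYY
YYYYYYYYY
YYYYYYYYY
YYYYYYYKY
YYYYYYYYY
YYYYYYYYY
YWYYGGGYY
YYYYYYBYY
After op 4 fill(4,1,W) [75 cells changed]:
WWWWWWWWW
WWWWWWWWW
WWWWWWWWW
WWWWWWWWW
WWWWWWWKW
WWWWWWWWW
WWWWWWWWW
WWWWGGGWW
WWWWWWBWW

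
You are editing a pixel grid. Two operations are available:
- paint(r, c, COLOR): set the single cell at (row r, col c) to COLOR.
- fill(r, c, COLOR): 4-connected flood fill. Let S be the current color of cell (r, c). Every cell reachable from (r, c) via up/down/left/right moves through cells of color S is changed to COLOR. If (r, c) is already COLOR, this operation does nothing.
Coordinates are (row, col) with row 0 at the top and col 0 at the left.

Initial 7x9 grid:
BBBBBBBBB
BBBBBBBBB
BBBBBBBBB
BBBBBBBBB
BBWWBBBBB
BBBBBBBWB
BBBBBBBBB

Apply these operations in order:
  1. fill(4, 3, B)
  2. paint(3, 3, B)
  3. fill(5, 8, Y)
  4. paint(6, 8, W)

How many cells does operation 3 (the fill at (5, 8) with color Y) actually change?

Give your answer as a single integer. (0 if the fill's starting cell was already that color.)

Answer: 62

Derivation:
After op 1 fill(4,3,B) [2 cells changed]:
BBBBBBBBB
BBBBBBBBB
BBBBBBBBB
BBBBBBBBB
BBBBBBBBB
BBBBBBBWB
BBBBBBBBB
After op 2 paint(3,3,B):
BBBBBBBBB
BBBBBBBBB
BBBBBBBBB
BBBBBBBBB
BBBBBBBBB
BBBBBBBWB
BBBBBBBBB
After op 3 fill(5,8,Y) [62 cells changed]:
YYYYYYYYY
YYYYYYYYY
YYYYYYYYY
YYYYYYYYY
YYYYYYYYY
YYYYYYYWY
YYYYYYYYY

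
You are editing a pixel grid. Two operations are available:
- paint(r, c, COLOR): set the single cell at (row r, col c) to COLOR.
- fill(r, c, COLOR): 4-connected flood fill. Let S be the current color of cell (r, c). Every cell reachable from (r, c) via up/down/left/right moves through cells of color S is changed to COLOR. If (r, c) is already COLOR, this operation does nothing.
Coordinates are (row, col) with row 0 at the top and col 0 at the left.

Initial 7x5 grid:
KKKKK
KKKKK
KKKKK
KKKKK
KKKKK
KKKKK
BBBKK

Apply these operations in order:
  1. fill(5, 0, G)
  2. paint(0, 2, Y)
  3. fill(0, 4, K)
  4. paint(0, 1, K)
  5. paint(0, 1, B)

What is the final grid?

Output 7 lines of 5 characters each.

After op 1 fill(5,0,G) [32 cells changed]:
GGGGG
GGGGG
GGGGG
GGGGG
GGGGG
GGGGG
BBBGG
After op 2 paint(0,2,Y):
GGYGG
GGGGG
GGGGG
GGGGG
GGGGG
GGGGG
BBBGG
After op 3 fill(0,4,K) [31 cells changed]:
KKYKK
KKKKK
KKKKK
KKKKK
KKKKK
KKKKK
BBBKK
After op 4 paint(0,1,K):
KKYKK
KKKKK
KKKKK
KKKKK
KKKKK
KKKKK
BBBKK
After op 5 paint(0,1,B):
KBYKK
KKKKK
KKKKK
KKKKK
KKKKK
KKKKK
BBBKK

Answer: KBYKK
KKKKK
KKKKK
KKKKK
KKKKK
KKKKK
BBBKK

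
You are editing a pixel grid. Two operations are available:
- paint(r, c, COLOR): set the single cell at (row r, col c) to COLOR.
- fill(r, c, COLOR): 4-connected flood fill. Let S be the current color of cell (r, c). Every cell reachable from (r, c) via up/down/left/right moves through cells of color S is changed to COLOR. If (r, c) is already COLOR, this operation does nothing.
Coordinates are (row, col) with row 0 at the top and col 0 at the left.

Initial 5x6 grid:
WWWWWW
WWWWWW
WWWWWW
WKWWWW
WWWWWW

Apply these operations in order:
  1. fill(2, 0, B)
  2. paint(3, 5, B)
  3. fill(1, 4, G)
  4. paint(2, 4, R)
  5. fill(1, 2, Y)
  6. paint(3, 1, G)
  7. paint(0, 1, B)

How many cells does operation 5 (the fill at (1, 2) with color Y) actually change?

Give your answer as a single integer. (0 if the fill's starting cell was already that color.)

After op 1 fill(2,0,B) [29 cells changed]:
BBBBBB
BBBBBB
BBBBBB
BKBBBB
BBBBBB
After op 2 paint(3,5,B):
BBBBBB
BBBBBB
BBBBBB
BKBBBB
BBBBBB
After op 3 fill(1,4,G) [29 cells changed]:
GGGGGG
GGGGGG
GGGGGG
GKGGGG
GGGGGG
After op 4 paint(2,4,R):
GGGGGG
GGGGGG
GGGGRG
GKGGGG
GGGGGG
After op 5 fill(1,2,Y) [28 cells changed]:
YYYYYY
YYYYYY
YYYYRY
YKYYYY
YYYYYY

Answer: 28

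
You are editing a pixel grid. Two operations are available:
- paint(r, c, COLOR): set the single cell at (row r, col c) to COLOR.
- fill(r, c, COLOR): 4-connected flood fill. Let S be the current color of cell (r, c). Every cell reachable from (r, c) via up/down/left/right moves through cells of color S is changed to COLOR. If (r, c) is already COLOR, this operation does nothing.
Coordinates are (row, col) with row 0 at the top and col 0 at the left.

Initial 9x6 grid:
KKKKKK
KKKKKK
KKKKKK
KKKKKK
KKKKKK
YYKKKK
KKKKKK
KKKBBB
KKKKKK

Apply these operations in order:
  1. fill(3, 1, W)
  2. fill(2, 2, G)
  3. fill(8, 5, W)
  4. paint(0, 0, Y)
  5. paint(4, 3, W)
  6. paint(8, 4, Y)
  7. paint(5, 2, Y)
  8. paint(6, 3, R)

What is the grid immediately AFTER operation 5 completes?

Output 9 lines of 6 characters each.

After op 1 fill(3,1,W) [49 cells changed]:
WWWWWW
WWWWWW
WWWWWW
WWWWWW
WWWWWW
YYWWWW
WWWWWW
WWWBBB
WWWWWW
After op 2 fill(2,2,G) [49 cells changed]:
GGGGGG
GGGGGG
GGGGGG
GGGGGG
GGGGGG
YYGGGG
GGGGGG
GGGBBB
GGGGGG
After op 3 fill(8,5,W) [49 cells changed]:
WWWWWW
WWWWWW
WWWWWW
WWWWWW
WWWWWW
YYWWWW
WWWWWW
WWWBBB
WWWWWW
After op 4 paint(0,0,Y):
YWWWWW
WWWWWW
WWWWWW
WWWWWW
WWWWWW
YYWWWW
WWWWWW
WWWBBB
WWWWWW
After op 5 paint(4,3,W):
YWWWWW
WWWWWW
WWWWWW
WWWWWW
WWWWWW
YYWWWW
WWWWWW
WWWBBB
WWWWWW

Answer: YWWWWW
WWWWWW
WWWWWW
WWWWWW
WWWWWW
YYWWWW
WWWWWW
WWWBBB
WWWWWW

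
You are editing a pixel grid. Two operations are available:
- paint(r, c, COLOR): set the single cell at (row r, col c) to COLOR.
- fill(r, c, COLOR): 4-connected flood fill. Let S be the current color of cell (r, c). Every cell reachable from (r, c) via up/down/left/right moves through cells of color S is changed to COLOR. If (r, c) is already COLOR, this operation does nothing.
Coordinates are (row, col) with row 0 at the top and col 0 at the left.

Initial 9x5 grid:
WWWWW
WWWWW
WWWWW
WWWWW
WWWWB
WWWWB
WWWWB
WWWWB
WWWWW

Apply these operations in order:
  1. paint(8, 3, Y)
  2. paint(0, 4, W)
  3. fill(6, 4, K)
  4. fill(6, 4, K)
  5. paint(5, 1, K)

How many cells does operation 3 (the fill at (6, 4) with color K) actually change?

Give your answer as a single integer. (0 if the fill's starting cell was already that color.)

After op 1 paint(8,3,Y):
WWWWW
WWWWW
WWWWW
WWWWW
WWWWB
WWWWB
WWWWB
WWWWB
WWWYW
After op 2 paint(0,4,W):
WWWWW
WWWWW
WWWWW
WWWWW
WWWWB
WWWWB
WWWWB
WWWWB
WWWYW
After op 3 fill(6,4,K) [4 cells changed]:
WWWWW
WWWWW
WWWWW
WWWWW
WWWWK
WWWWK
WWWWK
WWWWK
WWWYW

Answer: 4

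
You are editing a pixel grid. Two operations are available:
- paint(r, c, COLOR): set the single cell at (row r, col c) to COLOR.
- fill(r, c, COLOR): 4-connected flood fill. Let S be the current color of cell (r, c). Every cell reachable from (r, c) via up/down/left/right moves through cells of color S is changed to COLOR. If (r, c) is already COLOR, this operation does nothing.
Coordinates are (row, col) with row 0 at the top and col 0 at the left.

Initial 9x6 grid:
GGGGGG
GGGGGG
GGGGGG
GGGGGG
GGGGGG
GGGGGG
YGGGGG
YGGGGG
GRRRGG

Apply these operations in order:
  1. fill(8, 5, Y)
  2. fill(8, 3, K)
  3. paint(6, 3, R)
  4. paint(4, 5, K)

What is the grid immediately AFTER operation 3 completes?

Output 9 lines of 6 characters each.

After op 1 fill(8,5,Y) [48 cells changed]:
YYYYYY
YYYYYY
YYYYYY
YYYYYY
YYYYYY
YYYYYY
YYYYYY
YYYYYY
GRRRYY
After op 2 fill(8,3,K) [3 cells changed]:
YYYYYY
YYYYYY
YYYYYY
YYYYYY
YYYYYY
YYYYYY
YYYYYY
YYYYYY
GKKKYY
After op 3 paint(6,3,R):
YYYYYY
YYYYYY
YYYYYY
YYYYYY
YYYYYY
YYYYYY
YYYRYY
YYYYYY
GKKKYY

Answer: YYYYYY
YYYYYY
YYYYYY
YYYYYY
YYYYYY
YYYYYY
YYYRYY
YYYYYY
GKKKYY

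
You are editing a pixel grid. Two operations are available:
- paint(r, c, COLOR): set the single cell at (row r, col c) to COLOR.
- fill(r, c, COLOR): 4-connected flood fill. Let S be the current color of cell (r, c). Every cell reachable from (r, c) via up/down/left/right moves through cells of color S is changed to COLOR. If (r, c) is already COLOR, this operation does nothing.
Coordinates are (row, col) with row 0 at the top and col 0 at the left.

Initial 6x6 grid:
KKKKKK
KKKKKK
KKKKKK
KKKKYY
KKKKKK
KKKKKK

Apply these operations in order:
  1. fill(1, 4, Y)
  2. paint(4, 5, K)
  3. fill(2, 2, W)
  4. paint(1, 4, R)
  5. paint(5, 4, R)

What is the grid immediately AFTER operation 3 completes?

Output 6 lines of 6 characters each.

Answer: WWWWWW
WWWWWW
WWWWWW
WWWWWW
WWWWWK
WWWWWW

Derivation:
After op 1 fill(1,4,Y) [34 cells changed]:
YYYYYY
YYYYYY
YYYYYY
YYYYYY
YYYYYY
YYYYYY
After op 2 paint(4,5,K):
YYYYYY
YYYYYY
YYYYYY
YYYYYY
YYYYYK
YYYYYY
After op 3 fill(2,2,W) [35 cells changed]:
WWWWWW
WWWWWW
WWWWWW
WWWWWW
WWWWWK
WWWWWW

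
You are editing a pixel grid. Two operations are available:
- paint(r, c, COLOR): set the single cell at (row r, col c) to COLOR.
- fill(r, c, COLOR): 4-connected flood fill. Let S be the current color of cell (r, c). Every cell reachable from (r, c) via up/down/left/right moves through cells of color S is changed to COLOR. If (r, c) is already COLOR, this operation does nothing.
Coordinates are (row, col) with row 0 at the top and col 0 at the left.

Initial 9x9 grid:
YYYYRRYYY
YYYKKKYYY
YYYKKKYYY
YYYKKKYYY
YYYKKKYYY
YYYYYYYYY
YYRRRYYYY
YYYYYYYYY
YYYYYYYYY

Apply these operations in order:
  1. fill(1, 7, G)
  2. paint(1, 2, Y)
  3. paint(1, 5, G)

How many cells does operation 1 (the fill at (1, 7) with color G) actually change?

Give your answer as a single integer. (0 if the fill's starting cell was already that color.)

Answer: 64

Derivation:
After op 1 fill(1,7,G) [64 cells changed]:
GGGGRRGGG
GGGKKKGGG
GGGKKKGGG
GGGKKKGGG
GGGKKKGGG
GGGGGGGGG
GGRRRGGGG
GGGGGGGGG
GGGGGGGGG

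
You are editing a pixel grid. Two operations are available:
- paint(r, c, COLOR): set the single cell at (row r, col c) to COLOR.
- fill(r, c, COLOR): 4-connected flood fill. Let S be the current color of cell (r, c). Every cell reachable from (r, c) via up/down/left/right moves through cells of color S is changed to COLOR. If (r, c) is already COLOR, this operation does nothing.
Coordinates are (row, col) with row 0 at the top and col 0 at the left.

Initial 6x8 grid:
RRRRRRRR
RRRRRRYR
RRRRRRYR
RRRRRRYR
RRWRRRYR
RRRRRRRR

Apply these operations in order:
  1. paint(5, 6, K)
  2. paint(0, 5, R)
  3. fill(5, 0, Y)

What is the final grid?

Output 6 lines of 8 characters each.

Answer: YYYYYYYY
YYYYYYYY
YYYYYYYY
YYYYYYYY
YYWYYYYY
YYYYYYKY

Derivation:
After op 1 paint(5,6,K):
RRRRRRRR
RRRRRRYR
RRRRRRYR
RRRRRRYR
RRWRRRYR
RRRRRRKR
After op 2 paint(0,5,R):
RRRRRRRR
RRRRRRYR
RRRRRRYR
RRRRRRYR
RRWRRRYR
RRRRRRKR
After op 3 fill(5,0,Y) [42 cells changed]:
YYYYYYYY
YYYYYYYY
YYYYYYYY
YYYYYYYY
YYWYYYYY
YYYYYYKY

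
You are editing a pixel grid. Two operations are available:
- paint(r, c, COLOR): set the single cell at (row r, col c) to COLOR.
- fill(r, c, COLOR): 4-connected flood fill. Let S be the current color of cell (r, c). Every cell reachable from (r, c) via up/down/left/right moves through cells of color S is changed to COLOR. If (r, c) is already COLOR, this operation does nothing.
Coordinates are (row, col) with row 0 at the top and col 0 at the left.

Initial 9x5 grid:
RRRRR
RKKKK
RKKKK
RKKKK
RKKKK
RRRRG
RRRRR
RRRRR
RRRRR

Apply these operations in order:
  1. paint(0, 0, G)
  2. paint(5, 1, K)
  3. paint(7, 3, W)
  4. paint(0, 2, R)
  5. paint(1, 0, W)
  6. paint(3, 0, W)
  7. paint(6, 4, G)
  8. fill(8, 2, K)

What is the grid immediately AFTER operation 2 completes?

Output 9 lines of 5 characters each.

Answer: GRRRR
RKKKK
RKKKK
RKKKK
RKKKK
RKRRG
RRRRR
RRRRR
RRRRR

Derivation:
After op 1 paint(0,0,G):
GRRRR
RKKKK
RKKKK
RKKKK
RKKKK
RRRRG
RRRRR
RRRRR
RRRRR
After op 2 paint(5,1,K):
GRRRR
RKKKK
RKKKK
RKKKK
RKKKK
RKRRG
RRRRR
RRRRR
RRRRR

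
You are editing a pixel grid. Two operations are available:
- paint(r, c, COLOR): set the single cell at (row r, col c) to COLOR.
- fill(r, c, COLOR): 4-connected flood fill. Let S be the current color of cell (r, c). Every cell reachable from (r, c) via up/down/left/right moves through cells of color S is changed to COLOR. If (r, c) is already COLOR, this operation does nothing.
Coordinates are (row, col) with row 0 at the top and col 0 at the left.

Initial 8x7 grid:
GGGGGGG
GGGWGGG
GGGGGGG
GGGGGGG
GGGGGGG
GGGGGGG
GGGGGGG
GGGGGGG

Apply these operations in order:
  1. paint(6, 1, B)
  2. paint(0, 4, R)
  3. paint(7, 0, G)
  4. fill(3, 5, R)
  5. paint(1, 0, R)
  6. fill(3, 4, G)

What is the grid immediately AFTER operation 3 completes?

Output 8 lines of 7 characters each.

After op 1 paint(6,1,B):
GGGGGGG
GGGWGGG
GGGGGGG
GGGGGGG
GGGGGGG
GGGGGGG
GBGGGGG
GGGGGGG
After op 2 paint(0,4,R):
GGGGRGG
GGGWGGG
GGGGGGG
GGGGGGG
GGGGGGG
GGGGGGG
GBGGGGG
GGGGGGG
After op 3 paint(7,0,G):
GGGGRGG
GGGWGGG
GGGGGGG
GGGGGGG
GGGGGGG
GGGGGGG
GBGGGGG
GGGGGGG

Answer: GGGGRGG
GGGWGGG
GGGGGGG
GGGGGGG
GGGGGGG
GGGGGGG
GBGGGGG
GGGGGGG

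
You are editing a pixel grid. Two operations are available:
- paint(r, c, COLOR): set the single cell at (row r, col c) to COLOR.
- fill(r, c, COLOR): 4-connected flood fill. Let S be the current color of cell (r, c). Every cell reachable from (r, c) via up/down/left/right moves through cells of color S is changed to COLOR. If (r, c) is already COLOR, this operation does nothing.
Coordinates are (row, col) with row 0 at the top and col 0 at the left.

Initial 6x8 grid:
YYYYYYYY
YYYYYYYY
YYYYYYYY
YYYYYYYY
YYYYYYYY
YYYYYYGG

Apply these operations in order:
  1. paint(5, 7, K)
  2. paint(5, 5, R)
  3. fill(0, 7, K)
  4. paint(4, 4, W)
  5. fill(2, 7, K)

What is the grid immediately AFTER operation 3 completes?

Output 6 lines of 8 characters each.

After op 1 paint(5,7,K):
YYYYYYYY
YYYYYYYY
YYYYYYYY
YYYYYYYY
YYYYYYYY
YYYYYYGK
After op 2 paint(5,5,R):
YYYYYYYY
YYYYYYYY
YYYYYYYY
YYYYYYYY
YYYYYYYY
YYYYYRGK
After op 3 fill(0,7,K) [45 cells changed]:
KKKKKKKK
KKKKKKKK
KKKKKKKK
KKKKKKKK
KKKKKKKK
KKKKKRGK

Answer: KKKKKKKK
KKKKKKKK
KKKKKKKK
KKKKKKKK
KKKKKKKK
KKKKKRGK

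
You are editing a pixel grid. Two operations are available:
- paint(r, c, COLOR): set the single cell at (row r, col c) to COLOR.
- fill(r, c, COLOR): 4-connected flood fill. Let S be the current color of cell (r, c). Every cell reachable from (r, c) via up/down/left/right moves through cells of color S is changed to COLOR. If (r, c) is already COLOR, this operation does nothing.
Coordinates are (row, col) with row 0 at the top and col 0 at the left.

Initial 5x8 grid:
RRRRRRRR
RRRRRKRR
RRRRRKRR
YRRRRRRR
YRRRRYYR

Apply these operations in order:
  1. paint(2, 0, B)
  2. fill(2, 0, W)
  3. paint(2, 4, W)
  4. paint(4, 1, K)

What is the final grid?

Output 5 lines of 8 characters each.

After op 1 paint(2,0,B):
RRRRRRRR
RRRRRKRR
BRRRRKRR
YRRRRRRR
YRRRRYYR
After op 2 fill(2,0,W) [1 cells changed]:
RRRRRRRR
RRRRRKRR
WRRRRKRR
YRRRRRRR
YRRRRYYR
After op 3 paint(2,4,W):
RRRRRRRR
RRRRRKRR
WRRRWKRR
YRRRRRRR
YRRRRYYR
After op 4 paint(4,1,K):
RRRRRRRR
RRRRRKRR
WRRRWKRR
YRRRRRRR
YKRRRYYR

Answer: RRRRRRRR
RRRRRKRR
WRRRWKRR
YRRRRRRR
YKRRRYYR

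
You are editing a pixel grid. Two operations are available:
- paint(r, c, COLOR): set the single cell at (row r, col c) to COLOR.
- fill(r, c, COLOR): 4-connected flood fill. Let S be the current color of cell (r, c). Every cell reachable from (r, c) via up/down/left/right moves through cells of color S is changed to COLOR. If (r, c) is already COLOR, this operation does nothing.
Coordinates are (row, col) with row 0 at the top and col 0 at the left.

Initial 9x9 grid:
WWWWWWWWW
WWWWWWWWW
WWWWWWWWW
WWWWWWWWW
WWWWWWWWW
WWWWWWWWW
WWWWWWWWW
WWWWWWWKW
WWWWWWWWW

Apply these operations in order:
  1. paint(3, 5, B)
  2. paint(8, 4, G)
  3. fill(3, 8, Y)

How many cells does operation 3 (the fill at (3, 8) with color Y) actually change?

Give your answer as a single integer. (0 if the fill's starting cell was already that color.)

Answer: 78

Derivation:
After op 1 paint(3,5,B):
WWWWWWWWW
WWWWWWWWW
WWWWWWWWW
WWWWWBWWW
WWWWWWWWW
WWWWWWWWW
WWWWWWWWW
WWWWWWWKW
WWWWWWWWW
After op 2 paint(8,4,G):
WWWWWWWWW
WWWWWWWWW
WWWWWWWWW
WWWWWBWWW
WWWWWWWWW
WWWWWWWWW
WWWWWWWWW
WWWWWWWKW
WWWWGWWWW
After op 3 fill(3,8,Y) [78 cells changed]:
YYYYYYYYY
YYYYYYYYY
YYYYYYYYY
YYYYYBYYY
YYYYYYYYY
YYYYYYYYY
YYYYYYYYY
YYYYYYYKY
YYYYGYYYY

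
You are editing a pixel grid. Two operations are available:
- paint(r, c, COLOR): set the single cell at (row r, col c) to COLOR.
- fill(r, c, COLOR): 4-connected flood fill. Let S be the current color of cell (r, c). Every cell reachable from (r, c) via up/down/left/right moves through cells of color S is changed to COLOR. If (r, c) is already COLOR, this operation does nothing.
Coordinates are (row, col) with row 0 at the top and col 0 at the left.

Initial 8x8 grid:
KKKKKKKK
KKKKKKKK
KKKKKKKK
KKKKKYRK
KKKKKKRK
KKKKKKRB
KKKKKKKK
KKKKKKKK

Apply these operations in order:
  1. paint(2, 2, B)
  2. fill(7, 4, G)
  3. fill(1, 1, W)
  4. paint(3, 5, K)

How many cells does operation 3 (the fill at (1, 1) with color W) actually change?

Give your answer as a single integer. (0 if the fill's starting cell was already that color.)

Answer: 58

Derivation:
After op 1 paint(2,2,B):
KKKKKKKK
KKKKKKKK
KKBKKKKK
KKKKKYRK
KKKKKKRK
KKKKKKRB
KKKKKKKK
KKKKKKKK
After op 2 fill(7,4,G) [58 cells changed]:
GGGGGGGG
GGGGGGGG
GGBGGGGG
GGGGGYRG
GGGGGGRG
GGGGGGRB
GGGGGGGG
GGGGGGGG
After op 3 fill(1,1,W) [58 cells changed]:
WWWWWWWW
WWWWWWWW
WWBWWWWW
WWWWWYRW
WWWWWWRW
WWWWWWRB
WWWWWWWW
WWWWWWWW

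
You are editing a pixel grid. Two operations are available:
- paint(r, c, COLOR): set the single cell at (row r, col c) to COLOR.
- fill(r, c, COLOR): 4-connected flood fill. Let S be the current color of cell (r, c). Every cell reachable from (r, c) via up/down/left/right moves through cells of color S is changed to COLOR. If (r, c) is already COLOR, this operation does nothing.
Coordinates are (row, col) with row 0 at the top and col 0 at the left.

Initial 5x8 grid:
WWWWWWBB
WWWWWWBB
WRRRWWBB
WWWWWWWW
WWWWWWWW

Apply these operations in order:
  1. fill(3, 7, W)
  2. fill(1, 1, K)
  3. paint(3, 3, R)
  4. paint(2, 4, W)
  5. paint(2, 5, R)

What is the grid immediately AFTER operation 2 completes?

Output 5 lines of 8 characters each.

After op 1 fill(3,7,W) [0 cells changed]:
WWWWWWBB
WWWWWWBB
WRRRWWBB
WWWWWWWW
WWWWWWWW
After op 2 fill(1,1,K) [31 cells changed]:
KKKKKKBB
KKKKKKBB
KRRRKKBB
KKKKKKKK
KKKKKKKK

Answer: KKKKKKBB
KKKKKKBB
KRRRKKBB
KKKKKKKK
KKKKKKKK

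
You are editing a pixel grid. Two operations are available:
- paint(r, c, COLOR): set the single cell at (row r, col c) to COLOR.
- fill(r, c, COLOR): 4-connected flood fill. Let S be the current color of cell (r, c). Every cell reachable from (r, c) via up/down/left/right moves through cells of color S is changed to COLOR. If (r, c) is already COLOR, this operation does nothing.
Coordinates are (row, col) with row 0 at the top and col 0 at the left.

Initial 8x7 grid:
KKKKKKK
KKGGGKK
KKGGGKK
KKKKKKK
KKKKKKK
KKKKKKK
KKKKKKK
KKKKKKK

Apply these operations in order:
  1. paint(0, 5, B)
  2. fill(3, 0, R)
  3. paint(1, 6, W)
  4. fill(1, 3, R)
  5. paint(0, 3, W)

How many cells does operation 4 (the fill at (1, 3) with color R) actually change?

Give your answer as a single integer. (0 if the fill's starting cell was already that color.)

Answer: 6

Derivation:
After op 1 paint(0,5,B):
KKKKKBK
KKGGGKK
KKGGGKK
KKKKKKK
KKKKKKK
KKKKKKK
KKKKKKK
KKKKKKK
After op 2 fill(3,0,R) [49 cells changed]:
RRRRRBR
RRGGGRR
RRGGGRR
RRRRRRR
RRRRRRR
RRRRRRR
RRRRRRR
RRRRRRR
After op 3 paint(1,6,W):
RRRRRBR
RRGGGRW
RRGGGRR
RRRRRRR
RRRRRRR
RRRRRRR
RRRRRRR
RRRRRRR
After op 4 fill(1,3,R) [6 cells changed]:
RRRRRBR
RRRRRRW
RRRRRRR
RRRRRRR
RRRRRRR
RRRRRRR
RRRRRRR
RRRRRRR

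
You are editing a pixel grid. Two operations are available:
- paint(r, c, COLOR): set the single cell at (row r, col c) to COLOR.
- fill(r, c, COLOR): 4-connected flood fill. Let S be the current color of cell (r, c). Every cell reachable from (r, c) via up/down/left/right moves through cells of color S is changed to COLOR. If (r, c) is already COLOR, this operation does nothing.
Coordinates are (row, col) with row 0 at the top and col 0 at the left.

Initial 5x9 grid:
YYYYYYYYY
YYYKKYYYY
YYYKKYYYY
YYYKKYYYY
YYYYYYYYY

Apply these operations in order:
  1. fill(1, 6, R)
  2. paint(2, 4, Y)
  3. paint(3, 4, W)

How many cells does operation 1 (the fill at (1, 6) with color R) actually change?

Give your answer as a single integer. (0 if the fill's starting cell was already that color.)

Answer: 39

Derivation:
After op 1 fill(1,6,R) [39 cells changed]:
RRRRRRRRR
RRRKKRRRR
RRRKKRRRR
RRRKKRRRR
RRRRRRRRR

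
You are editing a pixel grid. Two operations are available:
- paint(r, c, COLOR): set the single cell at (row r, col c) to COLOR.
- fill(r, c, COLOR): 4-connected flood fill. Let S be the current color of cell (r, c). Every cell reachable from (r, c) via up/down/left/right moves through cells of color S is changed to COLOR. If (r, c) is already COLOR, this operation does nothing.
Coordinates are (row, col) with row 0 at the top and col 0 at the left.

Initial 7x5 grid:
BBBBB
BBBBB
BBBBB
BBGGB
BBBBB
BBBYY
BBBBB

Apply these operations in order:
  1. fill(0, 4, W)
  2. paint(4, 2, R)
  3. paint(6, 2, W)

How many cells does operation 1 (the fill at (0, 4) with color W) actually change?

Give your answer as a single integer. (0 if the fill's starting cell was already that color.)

After op 1 fill(0,4,W) [31 cells changed]:
WWWWW
WWWWW
WWWWW
WWGGW
WWWWW
WWWYY
WWWWW

Answer: 31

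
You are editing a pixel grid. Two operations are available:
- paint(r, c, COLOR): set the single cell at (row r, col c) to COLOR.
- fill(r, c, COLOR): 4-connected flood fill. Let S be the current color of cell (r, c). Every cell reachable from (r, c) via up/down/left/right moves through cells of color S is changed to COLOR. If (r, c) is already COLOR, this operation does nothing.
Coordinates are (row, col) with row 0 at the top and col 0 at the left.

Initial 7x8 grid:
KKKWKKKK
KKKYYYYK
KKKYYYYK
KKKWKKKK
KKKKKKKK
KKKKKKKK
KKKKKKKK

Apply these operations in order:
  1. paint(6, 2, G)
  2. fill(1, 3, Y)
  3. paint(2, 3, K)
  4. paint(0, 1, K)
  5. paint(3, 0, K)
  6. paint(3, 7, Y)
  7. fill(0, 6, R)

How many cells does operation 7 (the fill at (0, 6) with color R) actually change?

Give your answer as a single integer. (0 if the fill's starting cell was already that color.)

Answer: 6

Derivation:
After op 1 paint(6,2,G):
KKKWKKKK
KKKYYYYK
KKKYYYYK
KKKWKKKK
KKKKKKKK
KKKKKKKK
KKGKKKKK
After op 2 fill(1,3,Y) [0 cells changed]:
KKKWKKKK
KKKYYYYK
KKKYYYYK
KKKWKKKK
KKKKKKKK
KKKKKKKK
KKGKKKKK
After op 3 paint(2,3,K):
KKKWKKKK
KKKYYYYK
KKKKYYYK
KKKWKKKK
KKKKKKKK
KKKKKKKK
KKGKKKKK
After op 4 paint(0,1,K):
KKKWKKKK
KKKYYYYK
KKKKYYYK
KKKWKKKK
KKKKKKKK
KKKKKKKK
KKGKKKKK
After op 5 paint(3,0,K):
KKKWKKKK
KKKYYYYK
KKKKYYYK
KKKWKKKK
KKKKKKKK
KKKKKKKK
KKGKKKKK
After op 6 paint(3,7,Y):
KKKWKKKK
KKKYYYYK
KKKKYYYK
KKKWKKKY
KKKKKKKK
KKKKKKKK
KKGKKKKK
After op 7 fill(0,6,R) [6 cells changed]:
KKKWRRRR
KKKYYYYR
KKKKYYYR
KKKWKKKY
KKKKKKKK
KKKKKKKK
KKGKKKKK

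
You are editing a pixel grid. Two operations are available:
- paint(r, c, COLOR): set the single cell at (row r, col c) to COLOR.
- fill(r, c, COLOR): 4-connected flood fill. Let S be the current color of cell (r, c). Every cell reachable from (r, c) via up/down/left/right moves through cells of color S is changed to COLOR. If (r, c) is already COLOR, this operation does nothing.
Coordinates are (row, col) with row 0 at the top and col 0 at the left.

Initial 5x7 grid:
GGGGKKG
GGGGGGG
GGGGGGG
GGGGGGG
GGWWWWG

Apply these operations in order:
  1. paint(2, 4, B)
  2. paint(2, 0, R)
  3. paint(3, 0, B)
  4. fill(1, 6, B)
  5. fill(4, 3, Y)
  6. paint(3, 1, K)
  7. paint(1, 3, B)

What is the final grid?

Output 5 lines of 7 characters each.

After op 1 paint(2,4,B):
GGGGKKG
GGGGGGG
GGGGBGG
GGGGGGG
GGWWWWG
After op 2 paint(2,0,R):
GGGGKKG
GGGGGGG
RGGGBGG
GGGGGGG
GGWWWWG
After op 3 paint(3,0,B):
GGGGKKG
GGGGGGG
RGGGBGG
BGGGGGG
GGWWWWG
After op 4 fill(1,6,B) [26 cells changed]:
BBBBKKB
BBBBBBB
RBBBBBB
BBBBBBB
BBWWWWB
After op 5 fill(4,3,Y) [4 cells changed]:
BBBBKKB
BBBBBBB
RBBBBBB
BBBBBBB
BBYYYYB
After op 6 paint(3,1,K):
BBBBKKB
BBBBBBB
RBBBBBB
BKBBBBB
BBYYYYB
After op 7 paint(1,3,B):
BBBBKKB
BBBBBBB
RBBBBBB
BKBBBBB
BBYYYYB

Answer: BBBBKKB
BBBBBBB
RBBBBBB
BKBBBBB
BBYYYYB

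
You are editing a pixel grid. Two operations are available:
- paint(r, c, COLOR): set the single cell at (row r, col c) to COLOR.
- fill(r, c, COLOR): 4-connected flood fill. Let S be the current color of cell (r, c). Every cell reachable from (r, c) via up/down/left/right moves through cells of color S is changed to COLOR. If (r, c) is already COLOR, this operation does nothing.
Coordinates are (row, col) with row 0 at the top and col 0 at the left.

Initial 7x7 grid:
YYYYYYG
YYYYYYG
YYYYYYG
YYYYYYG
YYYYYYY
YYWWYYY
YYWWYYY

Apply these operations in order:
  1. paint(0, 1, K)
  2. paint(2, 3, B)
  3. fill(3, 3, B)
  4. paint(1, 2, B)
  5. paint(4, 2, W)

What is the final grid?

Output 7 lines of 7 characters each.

After op 1 paint(0,1,K):
YKYYYYG
YYYYYYG
YYYYYYG
YYYYYYG
YYYYYYY
YYWWYYY
YYWWYYY
After op 2 paint(2,3,B):
YKYYYYG
YYYYYYG
YYYBYYG
YYYYYYG
YYYYYYY
YYWWYYY
YYWWYYY
After op 3 fill(3,3,B) [39 cells changed]:
BKBBBBG
BBBBBBG
BBBBBBG
BBBBBBG
BBBBBBB
BBWWBBB
BBWWBBB
After op 4 paint(1,2,B):
BKBBBBG
BBBBBBG
BBBBBBG
BBBBBBG
BBBBBBB
BBWWBBB
BBWWBBB
After op 5 paint(4,2,W):
BKBBBBG
BBBBBBG
BBBBBBG
BBBBBBG
BBWBBBB
BBWWBBB
BBWWBBB

Answer: BKBBBBG
BBBBBBG
BBBBBBG
BBBBBBG
BBWBBBB
BBWWBBB
BBWWBBB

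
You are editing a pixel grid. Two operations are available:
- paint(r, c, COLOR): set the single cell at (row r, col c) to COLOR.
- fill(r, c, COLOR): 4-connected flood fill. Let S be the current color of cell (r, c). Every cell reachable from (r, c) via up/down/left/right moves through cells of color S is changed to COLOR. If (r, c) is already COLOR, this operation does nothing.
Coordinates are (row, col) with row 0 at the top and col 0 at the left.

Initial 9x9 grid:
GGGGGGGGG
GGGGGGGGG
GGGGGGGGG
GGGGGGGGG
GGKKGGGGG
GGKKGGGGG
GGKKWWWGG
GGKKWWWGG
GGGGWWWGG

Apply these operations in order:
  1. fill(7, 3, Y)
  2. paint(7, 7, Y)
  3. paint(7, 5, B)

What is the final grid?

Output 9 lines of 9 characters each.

After op 1 fill(7,3,Y) [8 cells changed]:
GGGGGGGGG
GGGGGGGGG
GGGGGGGGG
GGGGGGGGG
GGYYGGGGG
GGYYGGGGG
GGYYWWWGG
GGYYWWWGG
GGGGWWWGG
After op 2 paint(7,7,Y):
GGGGGGGGG
GGGGGGGGG
GGGGGGGGG
GGGGGGGGG
GGYYGGGGG
GGYYGGGGG
GGYYWWWGG
GGYYWWWYG
GGGGWWWGG
After op 3 paint(7,5,B):
GGGGGGGGG
GGGGGGGGG
GGGGGGGGG
GGGGGGGGG
GGYYGGGGG
GGYYGGGGG
GGYYWWWGG
GGYYWBWYG
GGGGWWWGG

Answer: GGGGGGGGG
GGGGGGGGG
GGGGGGGGG
GGGGGGGGG
GGYYGGGGG
GGYYGGGGG
GGYYWWWGG
GGYYWBWYG
GGGGWWWGG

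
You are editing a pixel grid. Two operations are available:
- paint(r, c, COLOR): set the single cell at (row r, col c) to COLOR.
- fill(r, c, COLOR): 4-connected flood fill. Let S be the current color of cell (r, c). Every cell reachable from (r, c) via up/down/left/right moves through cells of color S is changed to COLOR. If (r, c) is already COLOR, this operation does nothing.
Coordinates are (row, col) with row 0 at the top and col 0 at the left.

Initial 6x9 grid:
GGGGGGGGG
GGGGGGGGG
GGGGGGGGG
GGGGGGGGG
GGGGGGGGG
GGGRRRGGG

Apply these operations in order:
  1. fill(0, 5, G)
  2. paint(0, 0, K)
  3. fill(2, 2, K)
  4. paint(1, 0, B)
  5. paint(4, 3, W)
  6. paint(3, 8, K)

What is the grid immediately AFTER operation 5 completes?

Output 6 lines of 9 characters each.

After op 1 fill(0,5,G) [0 cells changed]:
GGGGGGGGG
GGGGGGGGG
GGGGGGGGG
GGGGGGGGG
GGGGGGGGG
GGGRRRGGG
After op 2 paint(0,0,K):
KGGGGGGGG
GGGGGGGGG
GGGGGGGGG
GGGGGGGGG
GGGGGGGGG
GGGRRRGGG
After op 3 fill(2,2,K) [50 cells changed]:
KKKKKKKKK
KKKKKKKKK
KKKKKKKKK
KKKKKKKKK
KKKKKKKKK
KKKRRRKKK
After op 4 paint(1,0,B):
KKKKKKKKK
BKKKKKKKK
KKKKKKKKK
KKKKKKKKK
KKKKKKKKK
KKKRRRKKK
After op 5 paint(4,3,W):
KKKKKKKKK
BKKKKKKKK
KKKKKKKKK
KKKKKKKKK
KKKWKKKKK
KKKRRRKKK

Answer: KKKKKKKKK
BKKKKKKKK
KKKKKKKKK
KKKKKKKKK
KKKWKKKKK
KKKRRRKKK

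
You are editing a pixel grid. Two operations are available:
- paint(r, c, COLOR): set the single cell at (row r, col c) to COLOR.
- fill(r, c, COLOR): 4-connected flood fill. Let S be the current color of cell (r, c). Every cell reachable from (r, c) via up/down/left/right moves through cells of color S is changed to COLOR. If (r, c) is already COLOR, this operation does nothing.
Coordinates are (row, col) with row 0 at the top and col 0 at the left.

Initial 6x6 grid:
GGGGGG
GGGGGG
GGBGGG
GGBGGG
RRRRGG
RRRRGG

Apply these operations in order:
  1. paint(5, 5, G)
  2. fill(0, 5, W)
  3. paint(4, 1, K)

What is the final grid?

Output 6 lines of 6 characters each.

After op 1 paint(5,5,G):
GGGGGG
GGGGGG
GGBGGG
GGBGGG
RRRRGG
RRRRGG
After op 2 fill(0,5,W) [26 cells changed]:
WWWWWW
WWWWWW
WWBWWW
WWBWWW
RRRRWW
RRRRWW
After op 3 paint(4,1,K):
WWWWWW
WWWWWW
WWBWWW
WWBWWW
RKRRWW
RRRRWW

Answer: WWWWWW
WWWWWW
WWBWWW
WWBWWW
RKRRWW
RRRRWW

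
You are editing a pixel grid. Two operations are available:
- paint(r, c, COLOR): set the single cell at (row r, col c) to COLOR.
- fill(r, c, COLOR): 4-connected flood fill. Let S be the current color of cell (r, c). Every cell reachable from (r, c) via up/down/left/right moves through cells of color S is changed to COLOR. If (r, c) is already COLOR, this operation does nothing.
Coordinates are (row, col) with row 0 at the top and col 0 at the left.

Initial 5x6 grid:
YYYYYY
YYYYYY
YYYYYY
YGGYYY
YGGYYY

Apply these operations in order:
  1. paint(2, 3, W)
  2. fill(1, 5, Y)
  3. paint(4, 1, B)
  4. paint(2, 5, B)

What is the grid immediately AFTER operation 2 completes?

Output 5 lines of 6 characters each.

After op 1 paint(2,3,W):
YYYYYY
YYYYYY
YYYWYY
YGGYYY
YGGYYY
After op 2 fill(1,5,Y) [0 cells changed]:
YYYYYY
YYYYYY
YYYWYY
YGGYYY
YGGYYY

Answer: YYYYYY
YYYYYY
YYYWYY
YGGYYY
YGGYYY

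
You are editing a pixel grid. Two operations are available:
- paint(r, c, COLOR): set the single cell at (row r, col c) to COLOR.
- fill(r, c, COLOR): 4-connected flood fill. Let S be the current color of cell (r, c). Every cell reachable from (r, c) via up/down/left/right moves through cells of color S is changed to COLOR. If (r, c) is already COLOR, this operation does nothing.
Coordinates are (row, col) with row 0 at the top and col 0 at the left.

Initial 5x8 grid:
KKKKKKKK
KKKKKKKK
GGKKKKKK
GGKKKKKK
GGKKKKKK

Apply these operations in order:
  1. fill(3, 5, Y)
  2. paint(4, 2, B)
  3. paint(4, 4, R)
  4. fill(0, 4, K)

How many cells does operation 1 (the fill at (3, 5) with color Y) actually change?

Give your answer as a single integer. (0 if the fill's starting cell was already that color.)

Answer: 34

Derivation:
After op 1 fill(3,5,Y) [34 cells changed]:
YYYYYYYY
YYYYYYYY
GGYYYYYY
GGYYYYYY
GGYYYYYY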